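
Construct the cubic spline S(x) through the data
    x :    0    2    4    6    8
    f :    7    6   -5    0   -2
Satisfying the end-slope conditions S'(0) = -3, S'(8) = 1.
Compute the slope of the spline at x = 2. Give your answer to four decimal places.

Let M_i = S''(x_i). Step sizes h_i = 2, 2, 2, 2; slopes of the chords Δ_i = (y_(i+1) - y_i)/h_i = -1/2, -11/2, 5/2, -1.
  2·M_0 + 8·M_1 + 2·M_2 = 6(Δ_1 - Δ_0) = -30
  2·M_1 + 8·M_2 + 2·M_3 = 6(Δ_2 - Δ_1) = 48
  2·M_2 + 8·M_3 + 2·M_4 = 6(Δ_3 - Δ_2) = -21
Clamped end conditions give two more equations: 2h_0·M_0 + h_0·M_1 = 6(Δ_0 - S'(0)) = 15 and h_3·M_3 + 2h_3·M_4 = 6(S'(8) - Δ_3) = 12.
Hence M_0 = 125/16, M_1 = -65/8, M_2 = 155/16, M_3 = -53/8, M_4 = 101/16.
On [2, 4], S'(x) = b_1 + 2c_1·(x - 2) + 3d_1·(x - 2)² with b_1 = Δ_1 - h_1(2M_1 + M_2)/6 = -53/16, c_1 = M_1/2 = -65/16, d_1 = (M_2 - M_1)/(6h_1) = 95/64. So S'(2) = -53/16.

-3.3125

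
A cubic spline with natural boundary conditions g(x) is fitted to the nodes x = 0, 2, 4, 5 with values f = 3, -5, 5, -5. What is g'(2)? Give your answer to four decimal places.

3.6364

Let m_i = g''(x_i). Step sizes h_i = 2, 2, 1; slopes of the chords Δ_i = (y_(i+1) - y_i)/h_i = -4, 5, -10.
  2·m_0 + 8·m_1 + 2·m_2 = 6(Δ_1 - Δ_0) = 54
  2·m_1 + 6·m_2 + 1·m_3 = 6(Δ_2 - Δ_1) = -90
Natural end conditions: m_0 = m_3 = 0.
Solving the tridiagonal system: m_0 = 0, m_1 = 126/11, m_2 = -207/11, m_3 = 0.
On [2, 4], g'(x) = b_1 + 2c_1·(x - 2) + 3d_1·(x - 2)² with b_1 = Δ_1 - h_1(2m_1 + m_2)/6 = 40/11, c_1 = m_1/2 = 63/11, d_1 = (m_2 - m_1)/(6h_1) = -111/44. So g'(2) = 40/11.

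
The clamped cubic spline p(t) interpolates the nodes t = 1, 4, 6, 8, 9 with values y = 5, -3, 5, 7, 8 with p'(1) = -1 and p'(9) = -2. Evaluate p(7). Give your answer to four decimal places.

Let M_i = p''(x_i). Step sizes h_i = 3, 2, 2, 1; slopes of the chords Δ_i = (y_(i+1) - y_i)/h_i = -8/3, 4, 1, 1.
  3·M_0 + 10·M_1 + 2·M_2 = 6(Δ_1 - Δ_0) = 40
  2·M_1 + 8·M_2 + 2·M_3 = 6(Δ_2 - Δ_1) = -18
  2·M_2 + 6·M_3 + 1·M_4 = 6(Δ_3 - Δ_2) = 0
Clamped end conditions give two more equations: 2h_0·M_0 + h_0·M_1 = 6(Δ_0 - p'(1)) = -10 and h_3·M_3 + 2h_3·M_4 = 6(p'(9) - Δ_3) = -18.
Solving: M_0 = -1547/318, M_1 = 339/53, M_2 = -993/212, M_3 = 177/53, M_4 = -1131/106.
On [6, 8], p(t) = 5 + 319/106·(t - 6) - 993/424·(t - 6)² + 567/848·(t - 6)³.
With (t - 6) = 1: p(7) = 5373/848.

6.3361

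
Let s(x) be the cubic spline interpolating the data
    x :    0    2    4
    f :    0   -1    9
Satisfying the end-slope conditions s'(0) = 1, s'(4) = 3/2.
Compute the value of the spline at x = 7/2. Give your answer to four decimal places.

7.2734

With M_i denoting the second derivative at x_i, h_i = 2, 2, and Δ_i = (y_(i+1) − y_i)/h_i = -1/2, 5:
  2·M_0 + 8·M_1 + 2·M_2 = 6(Δ_1 - Δ_0) = 33
Clamped end conditions give two more equations: 2h_0·M_0 + h_0·M_1 = 6(Δ_0 - s'(0)) = -9 and h_1·M_1 + 2h_1·M_2 = 6(s'(4) - Δ_1) = -21.
Solving: M_0 = -25/4, M_1 = 8, M_2 = -37/4.
On [2, 4], s(x) = -1 + 11/4·(x - 2) + 4·(x - 2)² - 23/16·(x - 2)³.
With (x - 2) = 3/2: s(7/2) = 931/128.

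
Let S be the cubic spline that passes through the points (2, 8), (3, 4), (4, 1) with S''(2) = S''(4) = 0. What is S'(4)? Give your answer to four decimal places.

Put M_i = S'' at the i-th knot. Here h = (1, 1) and Δ = (-4, -3), so the interior equations h_(i-1)·M_(i-1) + 2(h_(i-1)+h_i)·M_i + h_i·M_(i+1) = 6(Δ_i − Δ_(i-1)) read
  1·M_0 + 4·M_1 + 1·M_2 = 6(Δ_1 - Δ_0) = 6
Natural end conditions: M_0 = M_2 = 0.
Forward elimination and back-substitution give M_0 = 0, M_1 = 3/2, M_2 = 0.
On [3, 4], S'(x) = b_1 + 2c_1·(x - 3) + 3d_1·(x - 3)² with b_1 = Δ_1 - h_1(2M_1 + M_2)/6 = -7/2, c_1 = M_1/2 = 3/4, d_1 = (M_2 - M_1)/(6h_1) = -1/4. So S'(4) = -11/4.

-2.7500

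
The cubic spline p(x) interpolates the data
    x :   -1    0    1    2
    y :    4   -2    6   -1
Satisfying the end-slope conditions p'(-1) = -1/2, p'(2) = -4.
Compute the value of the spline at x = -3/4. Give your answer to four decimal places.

2.9328

Put M_i = p'' at the i-th knot. Here h = (1, 1, 1) and Δ = (-6, 8, -7), so the interior equations h_(i-1)·M_(i-1) + 2(h_(i-1)+h_i)·M_i + h_i·M_(i+1) = 6(Δ_i − Δ_(i-1)) read
  1·M_0 + 4·M_1 + 1·M_2 = 6(Δ_1 - Δ_0) = 84
  1·M_1 + 4·M_2 + 1·M_3 = 6(Δ_2 - Δ_1) = -90
Clamped end conditions give two more equations: 2h_0·M_0 + h_0·M_1 = 6(Δ_0 - p'(-1)) = -33 and h_2·M_2 + 2h_2·M_3 = 6(p'(2) - Δ_2) = 18.
Solving: M_0 = -548/15, M_1 = 601/15, M_2 = -596/15, M_3 = 433/15.
On [-1, 0], p(x) = 4 - 1/2·(x + 1) - 274/15·(x + 1)² + 383/30·(x + 1)³.
With (x + 1) = 1/4: p(-3/4) = 1877/640.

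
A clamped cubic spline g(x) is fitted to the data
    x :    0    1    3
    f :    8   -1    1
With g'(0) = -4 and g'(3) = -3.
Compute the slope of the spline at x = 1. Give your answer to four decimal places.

Write σ_i for g''(x_i). With h_i = 1, 2 and divided differences Δ_i = -9, 1, the continuity of g' gives the tridiagonal system
  1·σ_0 + 6·σ_1 + 2·σ_2 = 6(Δ_1 - Δ_0) = 60
Clamped end conditions give two more equations: 2h_0·σ_0 + h_0·σ_1 = 6(Δ_0 - g'(0)) = -30 and h_1·σ_1 + 2h_1·σ_2 = 6(g'(3) - Δ_1) = -24.
Solving the tridiagonal system: σ_0 = -74/3, σ_1 = 58/3, σ_2 = -47/3.
On [1, 3], g'(x) = b_1 + 2c_1·(x - 1) + 3d_1·(x - 1)² with b_1 = Δ_1 - h_1(2σ_1 + σ_2)/6 = -20/3, c_1 = σ_1/2 = 29/3, d_1 = (σ_2 - σ_1)/(6h_1) = -35/12. So g'(1) = -20/3.

-6.6667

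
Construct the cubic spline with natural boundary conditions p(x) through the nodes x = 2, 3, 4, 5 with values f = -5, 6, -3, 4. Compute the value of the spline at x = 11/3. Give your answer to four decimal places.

-0.1778

With M_i denoting the second derivative at x_i, h_i = 1, 1, 1, and Δ_i = (y_(i+1) − y_i)/h_i = 11, -9, 7:
  1·M_0 + 4·M_1 + 1·M_2 = 6(Δ_1 - Δ_0) = -120
  1·M_1 + 4·M_2 + 1·M_3 = 6(Δ_2 - Δ_1) = 96
Natural end conditions: M_0 = M_3 = 0.
Solving: M_0 = 0, M_1 = -192/5, M_2 = 168/5, M_3 = 0.
On [3, 4], p(x) = 6 - 9/5·(x - 3) - 96/5·(x - 3)² + 12·(x - 3)³.
With (x - 3) = 2/3: p(11/3) = -8/45.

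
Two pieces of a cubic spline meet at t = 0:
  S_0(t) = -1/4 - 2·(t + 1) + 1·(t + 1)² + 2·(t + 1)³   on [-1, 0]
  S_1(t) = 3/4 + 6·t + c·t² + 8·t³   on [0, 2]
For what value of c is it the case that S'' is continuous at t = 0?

7

S_0''(t) = 2 + 12·(t + 1), so S_0''(0) = 14. On the right, S_1''(0) = 2c, so c = 7.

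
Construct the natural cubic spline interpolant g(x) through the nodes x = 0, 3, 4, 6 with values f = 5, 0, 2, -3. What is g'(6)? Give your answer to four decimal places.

-4.1879

With M_i denoting the second derivative at x_i, h_i = 3, 1, 2, and Δ_i = (y_(i+1) − y_i)/h_i = -5/3, 2, -5/2:
  3·M_0 + 8·M_1 + 1·M_2 = 6(Δ_1 - Δ_0) = 22
  1·M_1 + 6·M_2 + 2·M_3 = 6(Δ_2 - Δ_1) = -27
Natural end conditions: M_0 = M_3 = 0.
Solving the tridiagonal system: M_0 = 0, M_1 = 159/47, M_2 = -238/47, M_3 = 0.
On [4, 6], g'(x) = b_2 + 2c_2·(x - 4) + 3d_2·(x - 4)² with b_2 = Δ_2 - h_2(2M_2 + M_3)/6 = 247/282, c_2 = M_2/2 = -119/47, d_2 = (M_3 - M_2)/(6h_2) = 119/282. So g'(6) = -1181/282.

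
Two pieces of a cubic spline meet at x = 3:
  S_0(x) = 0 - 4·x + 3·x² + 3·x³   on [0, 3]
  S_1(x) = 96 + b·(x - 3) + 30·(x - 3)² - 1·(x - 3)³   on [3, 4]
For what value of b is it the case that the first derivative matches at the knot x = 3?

S_0'(x) = -4 + 6·x + 9·x², so S_0'(3) = 95. On the right, S_1'(3) = b, so b = 95.

95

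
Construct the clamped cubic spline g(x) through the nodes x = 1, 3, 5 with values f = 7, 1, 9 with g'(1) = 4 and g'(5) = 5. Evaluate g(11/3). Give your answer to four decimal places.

1.8889

Put M_i = g'' at the i-th knot. Here h = (2, 2) and Δ = (-3, 4), so the interior equations h_(i-1)·M_(i-1) + 2(h_(i-1)+h_i)·M_i + h_i·M_(i+1) = 6(Δ_i − Δ_(i-1)) read
  2·M_0 + 8·M_1 + 2·M_2 = 6(Δ_1 - Δ_0) = 42
Clamped end conditions give two more equations: 2h_0·M_0 + h_0·M_1 = 6(Δ_0 - g'(1)) = -42 and h_1·M_1 + 2h_1·M_2 = 6(g'(5) - Δ_1) = 6.
Hence M_0 = -31/2, M_1 = 10, M_2 = -7/2.
On [3, 5], g(x) = 1 - 3/2·(x - 3) + 5·(x - 3)² - 9/8·(x - 3)³.
With (x - 3) = 2/3: g(11/3) = 17/9.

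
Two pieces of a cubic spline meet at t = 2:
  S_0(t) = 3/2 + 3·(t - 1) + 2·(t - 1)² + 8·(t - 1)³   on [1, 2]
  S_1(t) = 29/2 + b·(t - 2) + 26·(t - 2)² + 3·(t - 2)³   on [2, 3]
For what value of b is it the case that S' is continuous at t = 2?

S_0'(t) = 3 + 4·(t - 1) + 24·(t - 1)², so S_0'(2) = 31. On the right, S_1'(2) = b, so b = 31.

31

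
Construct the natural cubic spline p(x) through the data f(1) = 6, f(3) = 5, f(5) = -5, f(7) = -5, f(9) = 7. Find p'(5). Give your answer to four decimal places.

Write σ_i for p''(x_i). With h_i = 2, 2, 2, 2 and divided differences Δ_i = -1/2, -5, 0, 6, the continuity of p' gives the tridiagonal system
  2·σ_0 + 8·σ_1 + 2·σ_2 = 6(Δ_1 - Δ_0) = -27
  2·σ_1 + 8·σ_2 + 2·σ_3 = 6(Δ_2 - Δ_1) = 30
  2·σ_2 + 8·σ_3 + 2·σ_4 = 6(Δ_3 - Δ_2) = 36
Natural end conditions: σ_0 = σ_4 = 0.
Solving: σ_0 = 0, σ_1 = -489/112, σ_2 = 111/28, σ_3 = 393/112, σ_4 = 0.
On [5, 7], p'(x) = b_2 + 2c_2·(x - 5) + 3d_2·(x - 5)² with b_2 = Δ_2 - h_2(2σ_2 + σ_3)/6 = -61/16, c_2 = σ_2/2 = 111/56, d_2 = (σ_3 - σ_2)/(6h_2) = -17/448. So p'(5) = -61/16.

-3.8125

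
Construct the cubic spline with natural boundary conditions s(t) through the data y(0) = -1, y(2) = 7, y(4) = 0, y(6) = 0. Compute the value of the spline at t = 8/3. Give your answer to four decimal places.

With σ_i denoting the second derivative at x_i, h_i = 2, 2, 2, and Δ_i = (y_(i+1) − y_i)/h_i = 4, -7/2, 0:
  2·σ_0 + 8·σ_1 + 2·σ_2 = 6(Δ_1 - Δ_0) = -45
  2·σ_1 + 8·σ_2 + 2·σ_3 = 6(Δ_2 - Δ_1) = 21
Natural end conditions: σ_0 = σ_3 = 0.
Solving the tridiagonal system: σ_0 = 0, σ_1 = -67/10, σ_2 = 43/10, σ_3 = 0.
On [2, 4], s(t) = 7 - 7/15·(t - 2) - 67/20·(t - 2)² + 11/12·(t - 2)³.
With (t - 2) = 2/3: s(8/3) = 2216/405.

5.4716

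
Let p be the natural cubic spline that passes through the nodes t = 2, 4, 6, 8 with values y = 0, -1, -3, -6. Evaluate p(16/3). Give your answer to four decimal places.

Let M_i = p''(x_i). Step sizes h_i = 2, 2, 2; slopes of the chords Δ_i = (y_(i+1) - y_i)/h_i = -1/2, -1, -3/2.
  2·M_0 + 8·M_1 + 2·M_2 = 6(Δ_1 - Δ_0) = -3
  2·M_1 + 8·M_2 + 2·M_3 = 6(Δ_2 - Δ_1) = -3
Natural end conditions: M_0 = M_3 = 0.
Solving the tridiagonal system: M_0 = 0, M_1 = -3/10, M_2 = -3/10, M_3 = 0.
On [4, 6], p(t) = -1 - 7/10·(t - 4) - 3/20·(t - 4)² + 0·(t - 4)³.
With (t - 4) = 4/3: p(16/3) = -11/5.

-2.2000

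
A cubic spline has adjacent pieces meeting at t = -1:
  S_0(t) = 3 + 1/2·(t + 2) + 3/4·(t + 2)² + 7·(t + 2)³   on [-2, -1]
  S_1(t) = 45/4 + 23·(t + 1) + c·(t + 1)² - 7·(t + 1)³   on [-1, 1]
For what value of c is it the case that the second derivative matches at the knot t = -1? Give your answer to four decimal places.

21.7500

S_0''(t) = 3/2 + 42·(t + 2), so S_0''(-1) = 87/2. On the right, S_1''(-1) = 2c, so c = 87/4.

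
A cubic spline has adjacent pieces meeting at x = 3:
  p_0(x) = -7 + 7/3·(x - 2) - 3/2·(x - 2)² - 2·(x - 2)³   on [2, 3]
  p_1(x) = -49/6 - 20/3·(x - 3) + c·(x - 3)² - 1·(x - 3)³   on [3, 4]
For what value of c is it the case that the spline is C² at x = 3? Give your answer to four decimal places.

-7.5000

p_0''(x) = -3 - 12·(x - 2), so p_0''(3) = -15. On the right, p_1''(3) = 2c, so c = -15/2.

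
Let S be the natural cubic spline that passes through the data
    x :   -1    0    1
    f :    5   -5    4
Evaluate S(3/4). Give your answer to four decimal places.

Let m_i = S''(x_i). Step sizes h_i = 1, 1; slopes of the chords Δ_i = (y_(i+1) - y_i)/h_i = -10, 9.
  1·m_0 + 4·m_1 + 1·m_2 = 6(Δ_1 - Δ_0) = 114
Natural end conditions: m_0 = m_2 = 0.
Forward elimination and back-substitution give m_0 = 0, m_1 = 57/2, m_2 = 0.
On [0, 1], S(x) = -5 - 1/2·x + 57/4·x² - 19/4·x³.
With x = 3/4: S(3/4) = 163/256.

0.6367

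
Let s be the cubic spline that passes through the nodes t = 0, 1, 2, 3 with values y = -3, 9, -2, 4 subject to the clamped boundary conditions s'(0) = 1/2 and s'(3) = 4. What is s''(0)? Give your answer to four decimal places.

66.1333

Let M_i = s''(x_i). Step sizes h_i = 1, 1, 1; slopes of the chords Δ_i = (y_(i+1) - y_i)/h_i = 12, -11, 6.
  1·M_0 + 4·M_1 + 1·M_2 = 6(Δ_1 - Δ_0) = -138
  1·M_1 + 4·M_2 + 1·M_3 = 6(Δ_2 - Δ_1) = 102
Clamped end conditions give two more equations: 2h_0·M_0 + h_0·M_1 = 6(Δ_0 - s'(0)) = 69 and h_2·M_2 + 2h_2·M_3 = 6(s'(3) - Δ_2) = -12.
Solving: M_0 = 992/15, M_1 = -949/15, M_2 = 734/15, M_3 = -457/15.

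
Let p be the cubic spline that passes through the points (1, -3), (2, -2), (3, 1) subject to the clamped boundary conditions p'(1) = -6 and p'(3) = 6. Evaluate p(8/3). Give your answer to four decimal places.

-0.4444

Write M_i for p''(x_i). With h_i = 1, 1 and divided differences Δ_i = 1, 3, the continuity of p' gives the tridiagonal system
  1·M_0 + 4·M_1 + 1·M_2 = 6(Δ_1 - Δ_0) = 12
Clamped end conditions give two more equations: 2h_0·M_0 + h_0·M_1 = 6(Δ_0 - p'(1)) = 42 and h_1·M_1 + 2h_1·M_2 = 6(p'(3) - Δ_1) = 18.
Solving the tridiagonal system: M_0 = 24, M_1 = -6, M_2 = 12.
On [2, 3], p(x) = -2 + 3·(x - 2) - 3·(x - 2)² + 3·(x - 2)³.
With (x - 2) = 2/3: p(8/3) = -4/9.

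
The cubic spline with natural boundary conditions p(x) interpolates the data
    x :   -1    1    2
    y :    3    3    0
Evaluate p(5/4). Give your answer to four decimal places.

2.4141

Put M_i = p'' at the i-th knot. Here h = (2, 1) and Δ = (0, -3), so the interior equations h_(i-1)·M_(i-1) + 2(h_(i-1)+h_i)·M_i + h_i·M_(i+1) = 6(Δ_i − Δ_(i-1)) read
  2·M_0 + 6·M_1 + 1·M_2 = 6(Δ_1 - Δ_0) = -18
Natural end conditions: M_0 = M_2 = 0.
Solving: M_0 = 0, M_1 = -3, M_2 = 0.
On [1, 2], p(x) = 3 - 2·(x - 1) - 3/2·(x - 1)² + 1/2·(x - 1)³.
With (x - 1) = 1/4: p(5/4) = 309/128.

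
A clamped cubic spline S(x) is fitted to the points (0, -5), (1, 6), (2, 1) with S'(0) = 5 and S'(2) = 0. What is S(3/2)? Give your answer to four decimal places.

Write M_i for S''(x_i). With h_i = 1, 1 and divided differences Δ_i = 11, -5, the continuity of S' gives the tridiagonal system
  1·M_0 + 4·M_1 + 1·M_2 = 6(Δ_1 - Δ_0) = -96
Clamped end conditions give two more equations: 2h_0·M_0 + h_0·M_1 = 6(Δ_0 - S'(0)) = 36 and h_1·M_1 + 2h_1·M_2 = 6(S'(2) - Δ_1) = 30.
Solving: M_0 = 79/2, M_1 = -43, M_2 = 73/2.
On [1, 2], S(x) = 6 + 13/4·(x - 1) - 43/2·(x - 1)² + 53/4·(x - 1)³.
With (x - 1) = 1/2: S(3/2) = 125/32.

3.9063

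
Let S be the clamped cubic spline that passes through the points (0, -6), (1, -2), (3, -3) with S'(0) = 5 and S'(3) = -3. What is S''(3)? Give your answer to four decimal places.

Put M_i = S'' at the i-th knot. Here h = (1, 2) and Δ = (4, -1/2), so the interior equations h_(i-1)·M_(i-1) + 2(h_(i-1)+h_i)·M_i + h_i·M_(i+1) = 6(Δ_i − Δ_(i-1)) read
  1·M_0 + 6·M_1 + 2·M_2 = 6(Δ_1 - Δ_0) = -27
Clamped end conditions give two more equations: 2h_0·M_0 + h_0·M_1 = 6(Δ_0 - S'(0)) = -6 and h_1·M_1 + 2h_1·M_2 = 6(S'(3) - Δ_1) = -15.
Solving: M_0 = -7/6, M_1 = -11/3, M_2 = -23/12.

-1.9167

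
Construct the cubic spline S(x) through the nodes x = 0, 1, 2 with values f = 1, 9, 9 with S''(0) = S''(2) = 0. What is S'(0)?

10

Let M_i = S''(x_i). Step sizes h_i = 1, 1; slopes of the chords Δ_i = (y_(i+1) - y_i)/h_i = 8, 0.
  1·M_0 + 4·M_1 + 1·M_2 = 6(Δ_1 - Δ_0) = -48
Natural end conditions: M_0 = M_2 = 0.
Solving the tridiagonal system: M_0 = 0, M_1 = -12, M_2 = 0.
On [0, 1], S'(x) = b_0 + 2c_0·x + 3d_0·x² with b_0 = Δ_0 - h_0(2M_0 + M_1)/6 = 10, c_0 = M_0/2 = 0, d_0 = (M_1 - M_0)/(6h_0) = -2. So S'(0) = 10.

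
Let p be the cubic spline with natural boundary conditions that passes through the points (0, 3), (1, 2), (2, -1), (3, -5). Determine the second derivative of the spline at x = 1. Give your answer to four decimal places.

-2.8000

Write m_i for p''(x_i). With h_i = 1, 1, 1 and divided differences Δ_i = -1, -3, -4, the continuity of p' gives the tridiagonal system
  1·m_0 + 4·m_1 + 1·m_2 = 6(Δ_1 - Δ_0) = -12
  1·m_1 + 4·m_2 + 1·m_3 = 6(Δ_2 - Δ_1) = -6
Natural end conditions: m_0 = m_3 = 0.
Solving the tridiagonal system: m_0 = 0, m_1 = -14/5, m_2 = -4/5, m_3 = 0.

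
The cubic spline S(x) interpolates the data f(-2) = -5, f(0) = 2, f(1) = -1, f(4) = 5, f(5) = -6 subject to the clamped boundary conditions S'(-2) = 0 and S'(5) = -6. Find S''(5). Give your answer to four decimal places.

Let m_i = S''(x_i). Step sizes h_i = 2, 1, 3, 1; slopes of the chords Δ_i = (y_(i+1) - y_i)/h_i = 7/2, -3, 2, -11.
  2·m_0 + 6·m_1 + 1·m_2 = 6(Δ_1 - Δ_0) = -39
  1·m_1 + 8·m_2 + 3·m_3 = 6(Δ_2 - Δ_1) = 30
  3·m_2 + 8·m_3 + 1·m_4 = 6(Δ_3 - Δ_2) = -78
Clamped end conditions give two more equations: 2h_0·m_0 + h_0·m_1 = 6(Δ_0 - S'(-2)) = 21 and h_3·m_3 + 2h_3·m_4 = 6(S'(5) - Δ_3) = 30.
Solving the tridiagonal system: m_0 = 2501/220, m_1 = -673/55, m_2 = 257/22, m_3 = -939/55, m_4 = 2589/110.

23.5364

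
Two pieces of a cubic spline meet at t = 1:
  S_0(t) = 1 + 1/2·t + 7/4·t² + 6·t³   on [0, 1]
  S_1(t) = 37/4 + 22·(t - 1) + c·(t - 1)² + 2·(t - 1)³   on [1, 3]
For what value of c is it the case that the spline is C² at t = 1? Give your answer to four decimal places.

S_0''(t) = 7/2 + 36·t, so S_0''(1) = 79/2. On the right, S_1''(1) = 2c, so c = 79/4.

19.7500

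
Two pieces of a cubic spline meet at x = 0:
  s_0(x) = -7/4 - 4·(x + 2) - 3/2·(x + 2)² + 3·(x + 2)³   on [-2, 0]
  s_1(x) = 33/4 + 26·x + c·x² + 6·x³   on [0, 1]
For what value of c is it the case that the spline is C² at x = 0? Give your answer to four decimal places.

s_0''(x) = -3 + 18·(x + 2), so s_0''(0) = 33. On the right, s_1''(0) = 2c, so c = 33/2.

16.5000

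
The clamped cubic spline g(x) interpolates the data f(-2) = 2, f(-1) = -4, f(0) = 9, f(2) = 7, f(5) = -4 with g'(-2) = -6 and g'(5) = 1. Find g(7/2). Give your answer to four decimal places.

-1.5144

With m_i denoting the second derivative at x_i, h_i = 1, 1, 2, 3, and Δ_i = (y_(i+1) − y_i)/h_i = -6, 13, -1, -11/3:
  1·m_0 + 4·m_1 + 1·m_2 = 6(Δ_1 - Δ_0) = 114
  1·m_1 + 6·m_2 + 2·m_3 = 6(Δ_2 - Δ_1) = -84
  2·m_2 + 10·m_3 + 3·m_4 = 6(Δ_3 - Δ_2) = -16
Clamped end conditions give two more equations: 2h_0·m_0 + h_0·m_1 = 6(Δ_0 - g'(-2)) = 0 and h_3·m_3 + 2h_3·m_4 = 6(g'(5) - Δ_3) = 28.
Solving: m_0 = -501/26, m_1 = 501/13, m_2 = -543/26, m_3 = 18/13, m_4 = 155/39.
On [2, 5], g(x) = 7 - 183/26·(x - 2) + 9/13·(x - 2)² + 101/702·(x - 2)³.
With (x - 2) = 3/2: g(7/2) = -315/208.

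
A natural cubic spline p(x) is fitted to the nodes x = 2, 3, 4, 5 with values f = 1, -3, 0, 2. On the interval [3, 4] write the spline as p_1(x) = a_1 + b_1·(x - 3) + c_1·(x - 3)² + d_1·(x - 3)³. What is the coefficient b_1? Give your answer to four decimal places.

Put M_i = p'' at the i-th knot. Here h = (1, 1, 1) and Δ = (-4, 3, 2), so the interior equations h_(i-1)·M_(i-1) + 2(h_(i-1)+h_i)·M_i + h_i·M_(i+1) = 6(Δ_i − Δ_(i-1)) read
  1·M_0 + 4·M_1 + 1·M_2 = 6(Δ_1 - Δ_0) = 42
  1·M_1 + 4·M_2 + 1·M_3 = 6(Δ_2 - Δ_1) = -6
Natural end conditions: M_0 = M_3 = 0.
Solving: M_0 = 0, M_1 = 58/5, M_2 = -22/5, M_3 = 0.
On [3, 4], with p_1(x) = a_1 + b_1·(x - 3) + c_1·(x - 3)² + d_1·(x - 3)³: c_1 = M_1/2 = 29/5, d_1 = (M_2 - M_1)/(6h_1) = -8/3, b_1 = Δ_1 - h_1(2M_1 + M_2)/6 = -2/15.

-0.1333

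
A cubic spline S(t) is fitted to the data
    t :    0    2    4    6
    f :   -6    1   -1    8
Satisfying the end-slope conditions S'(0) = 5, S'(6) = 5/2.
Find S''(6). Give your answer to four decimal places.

-6.5333

With M_i denoting the second derivative at x_i, h_i = 2, 2, 2, and Δ_i = (y_(i+1) − y_i)/h_i = 7/2, -1, 9/2:
  2·M_0 + 8·M_1 + 2·M_2 = 6(Δ_1 - Δ_0) = -27
  2·M_1 + 8·M_2 + 2·M_3 = 6(Δ_2 - Δ_1) = 33
Clamped end conditions give two more equations: 2h_0·M_0 + h_0·M_1 = 6(Δ_0 - S'(0)) = -9 and h_2·M_2 + 2h_2·M_3 = 6(S'(6) - Δ_2) = -12.
Solving the tridiagonal system: M_0 = 11/30, M_1 = -157/30, M_2 = 106/15, M_3 = -98/15.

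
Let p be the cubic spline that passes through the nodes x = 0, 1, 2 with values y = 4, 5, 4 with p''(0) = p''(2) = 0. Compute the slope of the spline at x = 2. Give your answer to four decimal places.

-1.5000

Put M_i = p'' at the i-th knot. Here h = (1, 1) and Δ = (1, -1), so the interior equations h_(i-1)·M_(i-1) + 2(h_(i-1)+h_i)·M_i + h_i·M_(i+1) = 6(Δ_i − Δ_(i-1)) read
  1·M_0 + 4·M_1 + 1·M_2 = 6(Δ_1 - Δ_0) = -12
Natural end conditions: M_0 = M_2 = 0.
Solving the tridiagonal system: M_0 = 0, M_1 = -3, M_2 = 0.
On [1, 2], p'(x) = b_1 + 2c_1·(x - 1) + 3d_1·(x - 1)² with b_1 = Δ_1 - h_1(2M_1 + M_2)/6 = 0, c_1 = M_1/2 = -3/2, d_1 = (M_2 - M_1)/(6h_1) = 1/2. So p'(2) = -3/2.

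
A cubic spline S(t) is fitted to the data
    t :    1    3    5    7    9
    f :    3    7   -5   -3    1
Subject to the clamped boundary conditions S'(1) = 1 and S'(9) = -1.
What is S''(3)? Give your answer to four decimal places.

Let σ_i = S''(x_i). Step sizes h_i = 2, 2, 2, 2; slopes of the chords Δ_i = (y_(i+1) - y_i)/h_i = 2, -6, 1, 2.
  2·σ_0 + 8·σ_1 + 2·σ_2 = 6(Δ_1 - Δ_0) = -48
  2·σ_1 + 8·σ_2 + 2·σ_3 = 6(Δ_2 - Δ_1) = 42
  2·σ_2 + 8·σ_3 + 2·σ_4 = 6(Δ_3 - Δ_2) = 6
Clamped end conditions give two more equations: 2h_0·σ_0 + h_0·σ_1 = 6(Δ_0 - S'(1)) = 6 and h_3·σ_3 + 2h_3·σ_4 = 6(S'(9) - Δ_3) = -18.
Solving: σ_0 = 349/56, σ_1 = -265/28, σ_2 = 61/8, σ_3 = -1/28, σ_4 = -251/56.

-9.4643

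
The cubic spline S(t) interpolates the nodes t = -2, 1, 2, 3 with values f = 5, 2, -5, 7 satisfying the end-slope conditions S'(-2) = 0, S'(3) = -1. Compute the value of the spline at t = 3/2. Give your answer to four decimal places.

Write M_i for S''(x_i). With h_i = 3, 1, 1 and divided differences Δ_i = -1, -7, 12, the continuity of S' gives the tridiagonal system
  3·M_0 + 8·M_1 + 1·M_2 = 6(Δ_1 - Δ_0) = -36
  1·M_1 + 4·M_2 + 1·M_3 = 6(Δ_2 - Δ_1) = 114
Clamped end conditions give two more equations: 2h_0·M_0 + h_0·M_1 = 6(Δ_0 - S'(-2)) = -6 and h_2·M_2 + 2h_2·M_3 = 6(S'(3) - Δ_2) = -78.
Solving: M_0 = 150/29, M_1 = -358/29, M_2 = 1370/29, M_3 = -1816/29.
On [1, 2], S(t) = 2 - 312/29·(t - 1) - 179/29·(t - 1)² + 288/29·(t - 1)³.
With (t - 1) = 1/2: S(3/2) = -427/116.

-3.6810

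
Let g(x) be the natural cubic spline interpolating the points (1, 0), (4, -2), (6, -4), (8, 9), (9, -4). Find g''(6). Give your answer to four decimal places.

12.1731

With σ_i denoting the second derivative at x_i, h_i = 3, 2, 2, 1, and Δ_i = (y_(i+1) − y_i)/h_i = -2/3, -1, 13/2, -13:
  3·σ_0 + 10·σ_1 + 2·σ_2 = 6(Δ_1 - Δ_0) = -2
  2·σ_1 + 8·σ_2 + 2·σ_3 = 6(Δ_2 - Δ_1) = 45
  2·σ_2 + 6·σ_3 + 1·σ_4 = 6(Δ_3 - Δ_2) = -117
Natural end conditions: σ_0 = σ_4 = 0.
Solving the tridiagonal system: σ_0 = 0, σ_1 = -137/52, σ_2 = 633/52, σ_3 = -1225/52, σ_4 = 0.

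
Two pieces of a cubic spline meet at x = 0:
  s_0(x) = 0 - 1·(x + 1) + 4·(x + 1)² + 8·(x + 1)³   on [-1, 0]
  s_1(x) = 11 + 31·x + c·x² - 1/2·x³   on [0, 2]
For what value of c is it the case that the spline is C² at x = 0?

28

s_0''(x) = 8 + 48·(x + 1), so s_0''(0) = 56. On the right, s_1''(0) = 2c, so c = 28.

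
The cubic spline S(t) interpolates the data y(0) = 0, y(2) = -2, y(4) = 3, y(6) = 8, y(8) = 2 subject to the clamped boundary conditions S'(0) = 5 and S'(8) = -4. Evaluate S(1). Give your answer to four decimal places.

0.5402

Write m_i for S''(x_i). With h_i = 2, 2, 2, 2 and divided differences Δ_i = -1, 5/2, 5/2, -3, the continuity of S' gives the tridiagonal system
  2·m_0 + 8·m_1 + 2·m_2 = 6(Δ_1 - Δ_0) = 21
  2·m_1 + 8·m_2 + 2·m_3 = 6(Δ_2 - Δ_1) = 0
  2·m_2 + 8·m_3 + 2·m_4 = 6(Δ_3 - Δ_2) = -33
Clamped end conditions give two more equations: 2h_0·m_0 + h_0·m_1 = 6(Δ_0 - S'(0)) = -36 and h_3·m_3 + 2h_3·m_4 = 6(S'(8) - Δ_3) = -6.
Hence m_0 = -663/56, m_1 = 159/28, m_2 = -3/8, m_3 = -117/28, m_4 = 33/56.
On [0, 2], S(t) = 0 + 5·t - 663/112·t² + 327/224·t³.
With t = 1: S(1) = 121/224.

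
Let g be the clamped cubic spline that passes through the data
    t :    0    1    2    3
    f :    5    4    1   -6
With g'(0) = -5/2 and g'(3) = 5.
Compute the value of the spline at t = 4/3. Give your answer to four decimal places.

Let M_i = g''(x_i). Step sizes h_i = 1, 1, 1; slopes of the chords Δ_i = (y_(i+1) - y_i)/h_i = -1, -3, -7.
  1·M_0 + 4·M_1 + 1·M_2 = 6(Δ_1 - Δ_0) = -12
  1·M_1 + 4·M_2 + 1·M_3 = 6(Δ_2 - Δ_1) = -24
Clamped end conditions give two more equations: 2h_0·M_0 + h_0·M_1 = 6(Δ_0 - g'(0)) = 9 and h_2·M_2 + 2h_2·M_3 = 6(g'(3) - Δ_2) = 72.
Hence M_0 = 22/5, M_1 = 1/5, M_2 = -86/5, M_3 = 223/5.
On [1, 2], g(t) = 4 - 1/5·(t - 1) + 1/10·(t - 1)² - 29/10·(t - 1)³.
With (t - 1) = 1/3: g(4/3) = 518/135.

3.8370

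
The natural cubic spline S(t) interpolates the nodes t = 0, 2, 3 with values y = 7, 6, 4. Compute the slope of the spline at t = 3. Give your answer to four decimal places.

Let M_i = S''(x_i). Step sizes h_i = 2, 1; slopes of the chords Δ_i = (y_(i+1) - y_i)/h_i = -1/2, -2.
  2·M_0 + 6·M_1 + 1·M_2 = 6(Δ_1 - Δ_0) = -9
Natural end conditions: M_0 = M_2 = 0.
Solving the tridiagonal system: M_0 = 0, M_1 = -3/2, M_2 = 0.
On [2, 3], S'(t) = b_1 + 2c_1·(t - 2) + 3d_1·(t - 2)² with b_1 = Δ_1 - h_1(2M_1 + M_2)/6 = -3/2, c_1 = M_1/2 = -3/4, d_1 = (M_2 - M_1)/(6h_1) = 1/4. So S'(3) = -9/4.

-2.2500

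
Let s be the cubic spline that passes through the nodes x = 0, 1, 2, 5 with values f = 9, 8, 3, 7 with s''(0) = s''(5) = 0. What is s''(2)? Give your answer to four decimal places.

5.6774

Put M_i = s'' at the i-th knot. Here h = (1, 1, 3) and Δ = (-1, -5, 4/3), so the interior equations h_(i-1)·M_(i-1) + 2(h_(i-1)+h_i)·M_i + h_i·M_(i+1) = 6(Δ_i − Δ_(i-1)) read
  1·M_0 + 4·M_1 + 1·M_2 = 6(Δ_1 - Δ_0) = -24
  1·M_1 + 8·M_2 + 3·M_3 = 6(Δ_2 - Δ_1) = 38
Natural end conditions: M_0 = M_3 = 0.
Hence M_0 = 0, M_1 = -230/31, M_2 = 176/31, M_3 = 0.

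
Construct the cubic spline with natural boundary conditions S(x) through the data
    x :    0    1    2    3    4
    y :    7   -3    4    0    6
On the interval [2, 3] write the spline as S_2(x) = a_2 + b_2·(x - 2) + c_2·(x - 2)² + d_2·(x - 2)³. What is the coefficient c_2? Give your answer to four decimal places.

-15.2143

With M_i denoting the second derivative at x_i, h_i = 1, 1, 1, 1, and Δ_i = (y_(i+1) − y_i)/h_i = -10, 7, -4, 6:
  1·M_0 + 4·M_1 + 1·M_2 = 6(Δ_1 - Δ_0) = 102
  1·M_1 + 4·M_2 + 1·M_3 = 6(Δ_2 - Δ_1) = -66
  1·M_2 + 4·M_3 + 1·M_4 = 6(Δ_3 - Δ_2) = 60
Natural end conditions: M_0 = M_4 = 0.
Forward elimination and back-substitution give M_0 = 0, M_1 = 927/28, M_2 = -213/7, M_3 = 633/28, M_4 = 0.
On [2, 3], with S_2(x) = a_2 + b_2·(x - 2) + c_2·(x - 2)² + d_2·(x - 2)³: c_2 = M_2/2 = -213/14, d_2 = (M_3 - M_2)/(6h_2) = 495/56, b_2 = Δ_2 - h_2(2M_2 + M_3)/6 = 19/8.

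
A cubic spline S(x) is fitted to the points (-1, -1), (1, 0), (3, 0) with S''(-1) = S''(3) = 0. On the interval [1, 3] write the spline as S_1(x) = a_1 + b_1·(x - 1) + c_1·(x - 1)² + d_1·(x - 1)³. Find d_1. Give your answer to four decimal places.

0.0313

Let M_i = S''(x_i). Step sizes h_i = 2, 2; slopes of the chords Δ_i = (y_(i+1) - y_i)/h_i = 1/2, 0.
  2·M_0 + 8·M_1 + 2·M_2 = 6(Δ_1 - Δ_0) = -3
Natural end conditions: M_0 = M_2 = 0.
Solving: M_0 = 0, M_1 = -3/8, M_2 = 0.
On [1, 3], with S_1(x) = a_1 + b_1·(x - 1) + c_1·(x - 1)² + d_1·(x - 1)³: c_1 = M_1/2 = -3/16, d_1 = (M_2 - M_1)/(6h_1) = 1/32, b_1 = Δ_1 - h_1(2M_1 + M_2)/6 = 1/4.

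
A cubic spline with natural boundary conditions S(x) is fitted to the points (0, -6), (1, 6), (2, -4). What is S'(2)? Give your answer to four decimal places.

With m_i denoting the second derivative at x_i, h_i = 1, 1, and Δ_i = (y_(i+1) − y_i)/h_i = 12, -10:
  1·m_0 + 4·m_1 + 1·m_2 = 6(Δ_1 - Δ_0) = -132
Natural end conditions: m_0 = m_2 = 0.
Hence m_0 = 0, m_1 = -33, m_2 = 0.
On [1, 2], S'(x) = b_1 + 2c_1·(x - 1) + 3d_1·(x - 1)² with b_1 = Δ_1 - h_1(2m_1 + m_2)/6 = 1, c_1 = m_1/2 = -33/2, d_1 = (m_2 - m_1)/(6h_1) = 11/2. So S'(2) = -31/2.

-15.5000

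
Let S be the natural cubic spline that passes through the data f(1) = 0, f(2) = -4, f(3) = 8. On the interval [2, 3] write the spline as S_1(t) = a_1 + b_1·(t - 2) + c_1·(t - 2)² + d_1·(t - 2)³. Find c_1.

12

With M_i denoting the second derivative at x_i, h_i = 1, 1, and Δ_i = (y_(i+1) − y_i)/h_i = -4, 12:
  1·M_0 + 4·M_1 + 1·M_2 = 6(Δ_1 - Δ_0) = 96
Natural end conditions: M_0 = M_2 = 0.
Forward elimination and back-substitution give M_0 = 0, M_1 = 24, M_2 = 0.
On [2, 3], with S_1(t) = a_1 + b_1·(t - 2) + c_1·(t - 2)² + d_1·(t - 2)³: c_1 = M_1/2 = 12, d_1 = (M_2 - M_1)/(6h_1) = -4, b_1 = Δ_1 - h_1(2M_1 + M_2)/6 = 4.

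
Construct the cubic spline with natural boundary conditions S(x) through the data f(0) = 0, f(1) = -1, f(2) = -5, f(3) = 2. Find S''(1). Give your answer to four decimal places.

Let σ_i = S''(x_i). Step sizes h_i = 1, 1, 1; slopes of the chords Δ_i = (y_(i+1) - y_i)/h_i = -1, -4, 7.
  1·σ_0 + 4·σ_1 + 1·σ_2 = 6(Δ_1 - Δ_0) = -18
  1·σ_1 + 4·σ_2 + 1·σ_3 = 6(Δ_2 - Δ_1) = 66
Natural end conditions: σ_0 = σ_3 = 0.
Solving: σ_0 = 0, σ_1 = -46/5, σ_2 = 94/5, σ_3 = 0.

-9.2000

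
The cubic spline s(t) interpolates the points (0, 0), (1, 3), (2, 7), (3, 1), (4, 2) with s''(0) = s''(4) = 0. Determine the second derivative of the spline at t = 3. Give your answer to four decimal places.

15.6429

Write σ_i for s''(x_i). With h_i = 1, 1, 1, 1 and divided differences Δ_i = 3, 4, -6, 1, the continuity of s' gives the tridiagonal system
  1·σ_0 + 4·σ_1 + 1·σ_2 = 6(Δ_1 - Δ_0) = 6
  1·σ_1 + 4·σ_2 + 1·σ_3 = 6(Δ_2 - Δ_1) = -60
  1·σ_2 + 4·σ_3 + 1·σ_4 = 6(Δ_3 - Δ_2) = 42
Natural end conditions: σ_0 = σ_4 = 0.
Solving the tridiagonal system: σ_0 = 0, σ_1 = 93/14, σ_2 = -144/7, σ_3 = 219/14, σ_4 = 0.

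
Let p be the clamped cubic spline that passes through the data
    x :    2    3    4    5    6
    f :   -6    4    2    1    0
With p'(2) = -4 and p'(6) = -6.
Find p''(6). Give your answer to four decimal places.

-15.7143

With M_i denoting the second derivative at x_i, h_i = 1, 1, 1, 1, and Δ_i = (y_(i+1) − y_i)/h_i = 10, -2, -1, -1:
  1·M_0 + 4·M_1 + 1·M_2 = 6(Δ_1 - Δ_0) = -72
  1·M_1 + 4·M_2 + 1·M_3 = 6(Δ_2 - Δ_1) = 6
  1·M_2 + 4·M_3 + 1·M_4 = 6(Δ_3 - Δ_2) = 0
Clamped end conditions give two more equations: 2h_0·M_0 + h_0·M_1 = 6(Δ_0 - p'(2)) = 84 and h_3·M_3 + 2h_3·M_4 = 6(p'(6) - Δ_3) = -30.
Hence M_0 = 418/7, M_1 = -248/7, M_2 = 10, M_3 = 10/7, M_4 = -110/7.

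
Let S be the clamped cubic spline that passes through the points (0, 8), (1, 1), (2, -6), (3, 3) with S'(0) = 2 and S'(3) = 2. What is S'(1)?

Put M_i = S'' at the i-th knot. Here h = (1, 1, 1) and Δ = (-7, -7, 9), so the interior equations h_(i-1)·M_(i-1) + 2(h_(i-1)+h_i)·M_i + h_i·M_(i+1) = 6(Δ_i − Δ_(i-1)) read
  1·M_0 + 4·M_1 + 1·M_2 = 6(Δ_1 - Δ_0) = 0
  1·M_1 + 4·M_2 + 1·M_3 = 6(Δ_2 - Δ_1) = 96
Clamped end conditions give two more equations: 2h_0·M_0 + h_0·M_1 = 6(Δ_0 - S'(0)) = -54 and h_2·M_2 + 2h_2·M_3 = 6(S'(3) - Δ_2) = -42.
Solving: M_0 = -26, M_1 = -2, M_2 = 34, M_3 = -38.
On [1, 2], S'(x) = b_1 + 2c_1·(x - 1) + 3d_1·(x - 1)² with b_1 = Δ_1 - h_1(2M_1 + M_2)/6 = -12, c_1 = M_1/2 = -1, d_1 = (M_2 - M_1)/(6h_1) = 6. So S'(1) = -12.

-12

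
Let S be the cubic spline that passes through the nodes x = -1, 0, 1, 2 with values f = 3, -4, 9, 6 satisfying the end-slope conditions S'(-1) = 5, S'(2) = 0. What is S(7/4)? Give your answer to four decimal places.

With σ_i denoting the second derivative at x_i, h_i = 1, 1, 1, and Δ_i = (y_(i+1) − y_i)/h_i = -7, 13, -3:
  1·σ_0 + 4·σ_1 + 1·σ_2 = 6(Δ_1 - Δ_0) = 120
  1·σ_1 + 4·σ_2 + 1·σ_3 = 6(Δ_2 - Δ_1) = -96
Clamped end conditions give two more equations: 2h_0·σ_0 + h_0·σ_1 = 6(Δ_0 - S'(-1)) = -72 and h_2·σ_2 + 2h_2·σ_3 = 6(S'(2) - Δ_2) = 18.
Solving the tridiagonal system: σ_0 = -974/15, σ_1 = 868/15, σ_2 = -698/15, σ_3 = 484/15.
On [1, 2], S(x) = 9 + 107/15·(x - 1) - 349/15·(x - 1)² + 197/15·(x - 1)³.
With (x - 1) = 3/4: S(7/4) = 2177/320.

6.8031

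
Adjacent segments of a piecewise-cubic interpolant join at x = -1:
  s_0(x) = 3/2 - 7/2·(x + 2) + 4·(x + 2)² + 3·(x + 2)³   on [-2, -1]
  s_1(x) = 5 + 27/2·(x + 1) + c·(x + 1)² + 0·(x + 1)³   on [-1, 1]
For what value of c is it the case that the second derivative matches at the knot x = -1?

s_0''(x) = 8 + 18·(x + 2), so s_0''(-1) = 26. On the right, s_1''(-1) = 2c, so c = 13.

13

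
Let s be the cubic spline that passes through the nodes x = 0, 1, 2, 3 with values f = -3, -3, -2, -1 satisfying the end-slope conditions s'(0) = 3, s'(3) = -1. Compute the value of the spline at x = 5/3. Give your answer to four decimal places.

-2.5704

With σ_i denoting the second derivative at x_i, h_i = 1, 1, 1, and Δ_i = (y_(i+1) − y_i)/h_i = 0, 1, 1:
  1·σ_0 + 4·σ_1 + 1·σ_2 = 6(Δ_1 - Δ_0) = 6
  1·σ_1 + 4·σ_2 + 1·σ_3 = 6(Δ_2 - Δ_1) = 0
Clamped end conditions give two more equations: 2h_0·σ_0 + h_0·σ_1 = 6(Δ_0 - s'(0)) = -18 and h_2·σ_2 + 2h_2·σ_3 = 6(s'(3) - Δ_2) = -12.
Solving: σ_0 = -166/15, σ_1 = 62/15, σ_2 = 8/15, σ_3 = -94/15.
On [1, 2], s(x) = -3 - 7/15·(x - 1) + 31/15·(x - 1)² - 3/5·(x - 1)³.
With (x - 1) = 2/3: s(5/3) = -347/135.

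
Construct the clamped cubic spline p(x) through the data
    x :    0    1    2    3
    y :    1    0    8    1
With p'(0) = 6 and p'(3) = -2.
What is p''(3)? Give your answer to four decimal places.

34.6667

Put σ_i = p'' at the i-th knot. Here h = (1, 1, 1) and Δ = (-1, 8, -7), so the interior equations h_(i-1)·σ_(i-1) + 2(h_(i-1)+h_i)·σ_i + h_i·σ_(i+1) = 6(Δ_i − Δ_(i-1)) read
  1·σ_0 + 4·σ_1 + 1·σ_2 = 6(Δ_1 - Δ_0) = 54
  1·σ_1 + 4·σ_2 + 1·σ_3 = 6(Δ_2 - Δ_1) = -90
Clamped end conditions give two more equations: 2h_0·σ_0 + h_0·σ_1 = 6(Δ_0 - p'(0)) = -42 and h_2·σ_2 + 2h_2·σ_3 = 6(p'(3) - Δ_2) = 30.
Forward elimination and back-substitution give σ_0 = -112/3, σ_1 = 98/3, σ_2 = -118/3, σ_3 = 104/3.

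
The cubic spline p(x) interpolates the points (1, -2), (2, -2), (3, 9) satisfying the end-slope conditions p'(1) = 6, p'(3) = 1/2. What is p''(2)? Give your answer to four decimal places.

38.5000

With M_i denoting the second derivative at x_i, h_i = 1, 1, and Δ_i = (y_(i+1) − y_i)/h_i = 0, 11:
  1·M_0 + 4·M_1 + 1·M_2 = 6(Δ_1 - Δ_0) = 66
Clamped end conditions give two more equations: 2h_0·M_0 + h_0·M_1 = 6(Δ_0 - p'(1)) = -36 and h_1·M_1 + 2h_1·M_2 = 6(p'(3) - Δ_1) = -63.
Solving the tridiagonal system: M_0 = -149/4, M_1 = 77/2, M_2 = -203/4.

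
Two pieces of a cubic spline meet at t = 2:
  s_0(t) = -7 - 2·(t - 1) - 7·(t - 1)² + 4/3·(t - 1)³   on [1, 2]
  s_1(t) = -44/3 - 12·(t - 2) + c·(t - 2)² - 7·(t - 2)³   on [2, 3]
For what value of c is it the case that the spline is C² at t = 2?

-3

s_0''(t) = -14 + 8·(t - 1), so s_0''(2) = -6. On the right, s_1''(2) = 2c, so c = -3.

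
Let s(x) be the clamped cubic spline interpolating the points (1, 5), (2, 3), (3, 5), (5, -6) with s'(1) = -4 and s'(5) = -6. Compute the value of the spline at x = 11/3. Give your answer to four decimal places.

3.0101

Let σ_i = s''(x_i). Step sizes h_i = 1, 1, 2; slopes of the chords Δ_i = (y_(i+1) - y_i)/h_i = -2, 2, -11/2.
  1·σ_0 + 4·σ_1 + 1·σ_2 = 6(Δ_1 - Δ_0) = 24
  1·σ_1 + 6·σ_2 + 2·σ_3 = 6(Δ_2 - Δ_1) = -45
Clamped end conditions give two more equations: 2h_0·σ_0 + h_0·σ_1 = 6(Δ_0 - s'(1)) = 12 and h_2·σ_2 + 2h_2·σ_3 = 6(s'(5) - Δ_2) = -3.
Forward elimination and back-substitution give σ_0 = 43/22, σ_1 = 89/11, σ_2 = -227/22, σ_3 = 97/22.
On [3, 5], s(x) = 5 - 1/11·(x - 3) - 227/44·(x - 3)² + 27/22·(x - 3)³.
With (x - 3) = 2/3: s(11/3) = 298/99.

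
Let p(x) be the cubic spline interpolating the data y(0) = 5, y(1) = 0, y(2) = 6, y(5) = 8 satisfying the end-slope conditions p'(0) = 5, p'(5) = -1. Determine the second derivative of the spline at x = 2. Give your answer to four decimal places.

-8.7586

With M_i denoting the second derivative at x_i, h_i = 1, 1, 3, and Δ_i = (y_(i+1) − y_i)/h_i = -5, 6, 2/3:
  1·M_0 + 4·M_1 + 1·M_2 = 6(Δ_1 - Δ_0) = 66
  1·M_1 + 8·M_2 + 3·M_3 = 6(Δ_2 - Δ_1) = -32
Clamped end conditions give two more equations: 2h_0·M_0 + h_0·M_1 = 6(Δ_0 - p'(0)) = -60 and h_2·M_2 + 2h_2·M_3 = 6(p'(5) - Δ_2) = -10.
Solving the tridiagonal system: M_0 = -1304/29, M_1 = 868/29, M_2 = -254/29, M_3 = 236/87.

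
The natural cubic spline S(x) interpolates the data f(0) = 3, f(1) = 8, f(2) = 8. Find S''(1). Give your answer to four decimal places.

With σ_i denoting the second derivative at x_i, h_i = 1, 1, and Δ_i = (y_(i+1) − y_i)/h_i = 5, 0:
  1·σ_0 + 4·σ_1 + 1·σ_2 = 6(Δ_1 - Δ_0) = -30
Natural end conditions: σ_0 = σ_2 = 0.
Solving: σ_0 = 0, σ_1 = -15/2, σ_2 = 0.

-7.5000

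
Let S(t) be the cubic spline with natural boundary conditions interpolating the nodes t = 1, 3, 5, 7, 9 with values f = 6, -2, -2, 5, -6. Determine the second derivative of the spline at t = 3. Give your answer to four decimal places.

Write M_i for S''(x_i). With h_i = 2, 2, 2, 2 and divided differences Δ_i = -4, 0, 7/2, -11/2, the continuity of S' gives the tridiagonal system
  2·M_0 + 8·M_1 + 2·M_2 = 6(Δ_1 - Δ_0) = 24
  2·M_1 + 8·M_2 + 2·M_3 = 6(Δ_2 - Δ_1) = 21
  2·M_2 + 8·M_3 + 2·M_4 = 6(Δ_3 - Δ_2) = -54
Natural end conditions: M_0 = M_4 = 0.
Forward elimination and back-substitution give M_0 = 0, M_1 = 111/56, M_2 = 57/14, M_3 = -435/56, M_4 = 0.

1.9821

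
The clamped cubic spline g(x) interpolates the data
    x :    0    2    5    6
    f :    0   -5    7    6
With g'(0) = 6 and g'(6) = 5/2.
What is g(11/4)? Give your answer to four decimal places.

-3.7389

Write M_i for g''(x_i). With h_i = 2, 3, 1 and divided differences Δ_i = -5/2, 4, -1, the continuity of g' gives the tridiagonal system
  2·M_0 + 10·M_1 + 3·M_2 = 6(Δ_1 - Δ_0) = 39
  3·M_1 + 8·M_2 + 1·M_3 = 6(Δ_2 - Δ_1) = -30
Clamped end conditions give two more equations: 2h_0·M_0 + h_0·M_1 = 6(Δ_0 - g'(0)) = -51 and h_2·M_2 + 2h_2·M_3 = 6(g'(6) - Δ_2) = 21.
Forward elimination and back-substitution give M_0 = -233/13, M_1 = 269/26, M_2 = -124/13, M_3 = 397/26.
On [2, 5], g(x) = -5 - 41/26·(x - 2) + 269/52·(x - 2)² - 517/468·(x - 2)³.
With (x - 2) = 3/4: g(11/4) = -12443/3328.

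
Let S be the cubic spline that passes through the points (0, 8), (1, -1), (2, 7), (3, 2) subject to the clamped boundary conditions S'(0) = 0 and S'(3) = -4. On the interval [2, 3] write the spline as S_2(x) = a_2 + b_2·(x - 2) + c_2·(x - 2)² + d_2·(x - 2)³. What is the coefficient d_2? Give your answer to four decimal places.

Let M_i = S''(x_i). Step sizes h_i = 1, 1, 1; slopes of the chords Δ_i = (y_(i+1) - y_i)/h_i = -9, 8, -5.
  1·M_0 + 4·M_1 + 1·M_2 = 6(Δ_1 - Δ_0) = 102
  1·M_1 + 4·M_2 + 1·M_3 = 6(Δ_2 - Δ_1) = -78
Clamped end conditions give two more equations: 2h_0·M_0 + h_0·M_1 = 6(Δ_0 - S'(0)) = -54 and h_2·M_2 + 2h_2·M_3 = 6(S'(3) - Δ_2) = 6.
Hence M_0 = -152/3, M_1 = 142/3, M_2 = -110/3, M_3 = 64/3.
On [2, 3], with S_2(x) = a_2 + b_2·(x - 2) + c_2·(x - 2)² + d_2·(x - 2)³: c_2 = M_2/2 = -55/3, d_2 = (M_3 - M_2)/(6h_2) = 29/3, b_2 = Δ_2 - h_2(2M_2 + M_3)/6 = 11/3.

9.6667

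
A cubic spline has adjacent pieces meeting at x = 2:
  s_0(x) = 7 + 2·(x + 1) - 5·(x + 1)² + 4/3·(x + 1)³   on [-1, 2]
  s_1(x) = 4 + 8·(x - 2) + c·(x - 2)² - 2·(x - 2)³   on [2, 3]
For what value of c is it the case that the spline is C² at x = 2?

7

s_0''(x) = -10 + 8·(x + 1), so s_0''(2) = 14. On the right, s_1''(2) = 2c, so c = 7.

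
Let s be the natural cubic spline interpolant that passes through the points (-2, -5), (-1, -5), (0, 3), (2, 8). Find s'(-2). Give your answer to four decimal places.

Put M_i = s'' at the i-th knot. Here h = (1, 1, 2) and Δ = (0, 8, 5/2), so the interior equations h_(i-1)·M_(i-1) + 2(h_(i-1)+h_i)·M_i + h_i·M_(i+1) = 6(Δ_i − Δ_(i-1)) read
  1·M_0 + 4·M_1 + 1·M_2 = 6(Δ_1 - Δ_0) = 48
  1·M_1 + 6·M_2 + 2·M_3 = 6(Δ_2 - Δ_1) = -33
Natural end conditions: M_0 = M_3 = 0.
Forward elimination and back-substitution give M_0 = 0, M_1 = 321/23, M_2 = -180/23, M_3 = 0.
On [-2, -1], s'(t) = b_0 + 2c_0·(t + 2) + 3d_0·(t + 2)² with b_0 = Δ_0 - h_0(2M_0 + M_1)/6 = -107/46, c_0 = M_0/2 = 0, d_0 = (M_1 - M_0)/(6h_0) = 107/46. So s'(-2) = -107/46.

-2.3261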